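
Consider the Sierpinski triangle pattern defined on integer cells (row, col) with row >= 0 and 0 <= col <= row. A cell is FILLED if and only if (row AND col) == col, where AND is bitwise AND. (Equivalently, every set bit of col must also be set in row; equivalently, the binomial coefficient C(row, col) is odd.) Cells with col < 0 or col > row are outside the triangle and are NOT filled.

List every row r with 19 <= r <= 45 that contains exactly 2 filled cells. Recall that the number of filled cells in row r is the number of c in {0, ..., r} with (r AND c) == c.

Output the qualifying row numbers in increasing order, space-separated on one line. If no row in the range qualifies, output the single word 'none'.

Answer: 32

Derivation:
Row r has 2^popcount(r) filled cells, so we need popcount(r) = log2(2) = 1.
Scan r = 19..45 and keep those with exactly 1 one-bits:
r=19=10011 popcount=3 -> skip
r=20=10100 popcount=2 -> skip
r=21=10101 popcount=3 -> skip
r=22=10110 popcount=3 -> skip
r=23=10111 popcount=4 -> skip
r=24=11000 popcount=2 -> skip
r=25=11001 popcount=3 -> skip
r=26=11010 popcount=3 -> skip
r=27=11011 popcount=4 -> skip
r=28=11100 popcount=3 -> skip
r=29=11101 popcount=4 -> skip
r=30=11110 popcount=4 -> skip
r=31=11111 popcount=5 -> skip
r=32=100000 popcount=1 -> KEEP
r=33=100001 popcount=2 -> skip
r=34=100010 popcount=2 -> skip
r=35=100011 popcount=3 -> skip
r=36=100100 popcount=2 -> skip
r=37=100101 popcount=3 -> skip
r=38=100110 popcount=3 -> skip
r=39=100111 popcount=4 -> skip
r=40=101000 popcount=2 -> skip
r=41=101001 popcount=3 -> skip
r=42=101010 popcount=3 -> skip
r=43=101011 popcount=4 -> skip
r=44=101100 popcount=3 -> skip
r=45=101101 popcount=4 -> skip
Kept rows: 32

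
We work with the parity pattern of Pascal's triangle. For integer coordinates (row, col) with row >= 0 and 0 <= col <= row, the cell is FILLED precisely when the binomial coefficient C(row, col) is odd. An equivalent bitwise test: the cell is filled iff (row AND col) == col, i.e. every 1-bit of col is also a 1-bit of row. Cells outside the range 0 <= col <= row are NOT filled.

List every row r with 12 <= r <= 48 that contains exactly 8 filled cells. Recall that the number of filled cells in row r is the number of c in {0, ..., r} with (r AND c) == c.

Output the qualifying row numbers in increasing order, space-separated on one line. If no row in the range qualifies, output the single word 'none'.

Answer: 13 14 19 21 22 25 26 28 35 37 38 41 42 44

Derivation:
Row r has 2^popcount(r) filled cells, so we need popcount(r) = log2(8) = 3.
Scan r = 12..48 and keep those with exactly 3 one-bits:
r=12=1100 popcount=2 -> skip
r=13=1101 popcount=3 -> KEEP
r=14=1110 popcount=3 -> KEEP
r=15=1111 popcount=4 -> skip
r=16=10000 popcount=1 -> skip
r=17=10001 popcount=2 -> skip
r=18=10010 popcount=2 -> skip
r=19=10011 popcount=3 -> KEEP
r=20=10100 popcount=2 -> skip
r=21=10101 popcount=3 -> KEEP
r=22=10110 popcount=3 -> KEEP
r=23=10111 popcount=4 -> skip
r=24=11000 popcount=2 -> skip
r=25=11001 popcount=3 -> KEEP
r=26=11010 popcount=3 -> KEEP
r=27=11011 popcount=4 -> skip
r=28=11100 popcount=3 -> KEEP
r=29=11101 popcount=4 -> skip
r=30=11110 popcount=4 -> skip
r=31=11111 popcount=5 -> skip
r=32=100000 popcount=1 -> skip
r=33=100001 popcount=2 -> skip
r=34=100010 popcount=2 -> skip
r=35=100011 popcount=3 -> KEEP
r=36=100100 popcount=2 -> skip
r=37=100101 popcount=3 -> KEEP
r=38=100110 popcount=3 -> KEEP
r=39=100111 popcount=4 -> skip
r=40=101000 popcount=2 -> skip
r=41=101001 popcount=3 -> KEEP
r=42=101010 popcount=3 -> KEEP
r=43=101011 popcount=4 -> skip
r=44=101100 popcount=3 -> KEEP
r=45=101101 popcount=4 -> skip
r=46=101110 popcount=4 -> skip
r=47=101111 popcount=5 -> skip
r=48=110000 popcount=2 -> skip
Kept rows: 13 14 19 21 22 25 26 28 35 37 38 41 42 44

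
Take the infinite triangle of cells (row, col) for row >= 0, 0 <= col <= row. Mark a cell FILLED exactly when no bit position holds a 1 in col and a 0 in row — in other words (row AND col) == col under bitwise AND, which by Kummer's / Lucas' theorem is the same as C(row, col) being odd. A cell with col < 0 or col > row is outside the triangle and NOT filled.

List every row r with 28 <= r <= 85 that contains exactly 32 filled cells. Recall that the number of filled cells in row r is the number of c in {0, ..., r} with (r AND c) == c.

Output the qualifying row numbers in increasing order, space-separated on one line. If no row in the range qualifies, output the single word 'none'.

Answer: 31 47 55 59 61 62 79

Derivation:
Row r has 2^popcount(r) filled cells, so we need popcount(r) = log2(32) = 5.
Scan r = 28..85 and keep those with exactly 5 one-bits:
r=28=11100 popcount=3 -> skip
r=29=11101 popcount=4 -> skip
r=30=11110 popcount=4 -> skip
r=31=11111 popcount=5 -> KEEP
r=32=100000 popcount=1 -> skip
r=33=100001 popcount=2 -> skip
r=34=100010 popcount=2 -> skip
r=35=100011 popcount=3 -> skip
r=36=100100 popcount=2 -> skip
r=37=100101 popcount=3 -> skip
r=38=100110 popcount=3 -> skip
r=39=100111 popcount=4 -> skip
r=40=101000 popcount=2 -> skip
r=41=101001 popcount=3 -> skip
r=42=101010 popcount=3 -> skip
r=43=101011 popcount=4 -> skip
r=44=101100 popcount=3 -> skip
r=45=101101 popcount=4 -> skip
r=46=101110 popcount=4 -> skip
r=47=101111 popcount=5 -> KEEP
r=48=110000 popcount=2 -> skip
r=49=110001 popcount=3 -> skip
r=50=110010 popcount=3 -> skip
r=51=110011 popcount=4 -> skip
r=52=110100 popcount=3 -> skip
r=53=110101 popcount=4 -> skip
r=54=110110 popcount=4 -> skip
r=55=110111 popcount=5 -> KEEP
r=56=111000 popcount=3 -> skip
r=57=111001 popcount=4 -> skip
r=58=111010 popcount=4 -> skip
r=59=111011 popcount=5 -> KEEP
r=60=111100 popcount=4 -> skip
r=61=111101 popcount=5 -> KEEP
r=62=111110 popcount=5 -> KEEP
r=63=111111 popcount=6 -> skip
r=64=1000000 popcount=1 -> skip
r=65=1000001 popcount=2 -> skip
r=66=1000010 popcount=2 -> skip
r=67=1000011 popcount=3 -> skip
r=68=1000100 popcount=2 -> skip
r=69=1000101 popcount=3 -> skip
r=70=1000110 popcount=3 -> skip
r=71=1000111 popcount=4 -> skip
r=72=1001000 popcount=2 -> skip
r=73=1001001 popcount=3 -> skip
r=74=1001010 popcount=3 -> skip
r=75=1001011 popcount=4 -> skip
r=76=1001100 popcount=3 -> skip
r=77=1001101 popcount=4 -> skip
r=78=1001110 popcount=4 -> skip
r=79=1001111 popcount=5 -> KEEP
r=80=1010000 popcount=2 -> skip
r=81=1010001 popcount=3 -> skip
r=82=1010010 popcount=3 -> skip
r=83=1010011 popcount=4 -> skip
r=84=1010100 popcount=3 -> skip
r=85=1010101 popcount=4 -> skip
Kept rows: 31 47 55 59 61 62 79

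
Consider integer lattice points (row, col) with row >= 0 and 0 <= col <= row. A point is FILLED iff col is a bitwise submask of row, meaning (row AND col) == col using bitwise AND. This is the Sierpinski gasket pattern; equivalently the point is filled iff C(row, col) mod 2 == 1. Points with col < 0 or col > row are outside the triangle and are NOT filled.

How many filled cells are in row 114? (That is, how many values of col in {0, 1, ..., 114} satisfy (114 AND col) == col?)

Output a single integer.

Answer: 16

Derivation:
114 in binary = 1110010
popcount(114) = number of 1-bits in 1110010 = 4
A col c satisfies (114 AND c) == c iff every set bit of c is also set in 114; each of the 4 set bits of 114 can independently be on or off in c.
count = 2^4 = 16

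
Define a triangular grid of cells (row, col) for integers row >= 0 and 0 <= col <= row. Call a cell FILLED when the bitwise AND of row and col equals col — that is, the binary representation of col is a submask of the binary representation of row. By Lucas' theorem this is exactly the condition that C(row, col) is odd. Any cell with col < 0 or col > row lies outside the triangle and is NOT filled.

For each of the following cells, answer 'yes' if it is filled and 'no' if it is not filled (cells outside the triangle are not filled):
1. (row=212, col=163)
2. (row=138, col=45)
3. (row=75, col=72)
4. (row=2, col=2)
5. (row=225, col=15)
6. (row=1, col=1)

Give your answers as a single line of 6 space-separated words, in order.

Answer: no no yes yes no yes

Derivation:
(212,163): row=0b11010100, col=0b10100011, row AND col = 0b10000000 = 128; 128 != 163 -> empty
(138,45): row=0b10001010, col=0b101101, row AND col = 0b1000 = 8; 8 != 45 -> empty
(75,72): row=0b1001011, col=0b1001000, row AND col = 0b1001000 = 72; 72 == 72 -> filled
(2,2): row=0b10, col=0b10, row AND col = 0b10 = 2; 2 == 2 -> filled
(225,15): row=0b11100001, col=0b1111, row AND col = 0b1 = 1; 1 != 15 -> empty
(1,1): row=0b1, col=0b1, row AND col = 0b1 = 1; 1 == 1 -> filled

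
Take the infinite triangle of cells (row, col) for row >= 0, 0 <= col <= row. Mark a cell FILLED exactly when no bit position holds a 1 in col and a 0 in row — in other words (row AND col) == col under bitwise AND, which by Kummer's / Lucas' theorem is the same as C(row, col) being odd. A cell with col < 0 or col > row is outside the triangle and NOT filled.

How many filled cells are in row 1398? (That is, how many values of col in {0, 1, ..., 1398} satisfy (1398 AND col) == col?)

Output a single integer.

1398 in binary = 10101110110
popcount(1398) = number of 1-bits in 10101110110 = 7
A col c satisfies (1398 AND c) == c iff every set bit of c is also set in 1398; each of the 7 set bits of 1398 can independently be on or off in c.
count = 2^7 = 128

Answer: 128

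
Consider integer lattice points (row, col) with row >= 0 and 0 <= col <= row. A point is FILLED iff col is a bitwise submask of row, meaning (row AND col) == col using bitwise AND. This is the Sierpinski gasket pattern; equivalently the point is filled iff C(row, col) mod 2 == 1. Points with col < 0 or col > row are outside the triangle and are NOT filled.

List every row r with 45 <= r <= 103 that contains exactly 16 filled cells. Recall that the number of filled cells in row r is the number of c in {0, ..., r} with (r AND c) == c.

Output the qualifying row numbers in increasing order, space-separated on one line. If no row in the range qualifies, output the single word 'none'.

Row r has 2^popcount(r) filled cells, so we need popcount(r) = log2(16) = 4.
Scan r = 45..103 and keep those with exactly 4 one-bits:
r=45=101101 popcount=4 -> KEEP
r=46=101110 popcount=4 -> KEEP
r=47=101111 popcount=5 -> skip
r=48=110000 popcount=2 -> skip
r=49=110001 popcount=3 -> skip
r=50=110010 popcount=3 -> skip
r=51=110011 popcount=4 -> KEEP
r=52=110100 popcount=3 -> skip
r=53=110101 popcount=4 -> KEEP
r=54=110110 popcount=4 -> KEEP
r=55=110111 popcount=5 -> skip
r=56=111000 popcount=3 -> skip
r=57=111001 popcount=4 -> KEEP
r=58=111010 popcount=4 -> KEEP
r=59=111011 popcount=5 -> skip
r=60=111100 popcount=4 -> KEEP
r=61=111101 popcount=5 -> skip
r=62=111110 popcount=5 -> skip
r=63=111111 popcount=6 -> skip
r=64=1000000 popcount=1 -> skip
r=65=1000001 popcount=2 -> skip
r=66=1000010 popcount=2 -> skip
r=67=1000011 popcount=3 -> skip
r=68=1000100 popcount=2 -> skip
r=69=1000101 popcount=3 -> skip
r=70=1000110 popcount=3 -> skip
r=71=1000111 popcount=4 -> KEEP
r=72=1001000 popcount=2 -> skip
r=73=1001001 popcount=3 -> skip
r=74=1001010 popcount=3 -> skip
r=75=1001011 popcount=4 -> KEEP
r=76=1001100 popcount=3 -> skip
r=77=1001101 popcount=4 -> KEEP
r=78=1001110 popcount=4 -> KEEP
r=79=1001111 popcount=5 -> skip
r=80=1010000 popcount=2 -> skip
r=81=1010001 popcount=3 -> skip
r=82=1010010 popcount=3 -> skip
r=83=1010011 popcount=4 -> KEEP
r=84=1010100 popcount=3 -> skip
r=85=1010101 popcount=4 -> KEEP
r=86=1010110 popcount=4 -> KEEP
r=87=1010111 popcount=5 -> skip
r=88=1011000 popcount=3 -> skip
r=89=1011001 popcount=4 -> KEEP
r=90=1011010 popcount=4 -> KEEP
r=91=1011011 popcount=5 -> skip
r=92=1011100 popcount=4 -> KEEP
r=93=1011101 popcount=5 -> skip
r=94=1011110 popcount=5 -> skip
r=95=1011111 popcount=6 -> skip
r=96=1100000 popcount=2 -> skip
r=97=1100001 popcount=3 -> skip
r=98=1100010 popcount=3 -> skip
r=99=1100011 popcount=4 -> KEEP
r=100=1100100 popcount=3 -> skip
r=101=1100101 popcount=4 -> KEEP
r=102=1100110 popcount=4 -> KEEP
r=103=1100111 popcount=5 -> skip
Kept rows: 45 46 51 53 54 57 58 60 71 75 77 78 83 85 86 89 90 92 99 101 102

Answer: 45 46 51 53 54 57 58 60 71 75 77 78 83 85 86 89 90 92 99 101 102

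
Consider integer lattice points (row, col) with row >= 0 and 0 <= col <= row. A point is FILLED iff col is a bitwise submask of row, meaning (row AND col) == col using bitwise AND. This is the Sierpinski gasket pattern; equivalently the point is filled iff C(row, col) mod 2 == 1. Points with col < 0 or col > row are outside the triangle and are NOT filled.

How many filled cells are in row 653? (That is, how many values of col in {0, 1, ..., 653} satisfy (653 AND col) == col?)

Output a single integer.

653 in binary = 1010001101
popcount(653) = number of 1-bits in 1010001101 = 5
A col c satisfies (653 AND c) == c iff every set bit of c is also set in 653; each of the 5 set bits of 653 can independently be on or off in c.
count = 2^5 = 32

Answer: 32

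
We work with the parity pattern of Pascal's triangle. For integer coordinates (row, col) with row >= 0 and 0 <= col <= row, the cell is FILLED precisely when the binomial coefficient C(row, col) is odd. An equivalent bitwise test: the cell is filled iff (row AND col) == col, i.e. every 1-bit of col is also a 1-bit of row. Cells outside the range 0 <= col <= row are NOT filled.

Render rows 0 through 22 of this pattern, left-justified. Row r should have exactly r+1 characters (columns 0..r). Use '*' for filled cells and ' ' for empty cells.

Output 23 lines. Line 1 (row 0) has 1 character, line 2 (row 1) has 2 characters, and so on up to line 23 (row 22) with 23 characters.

r0=0: *
r1=1: **
r2=10: * *
r3=11: ****
r4=100: *   *
r5=101: **  **
r6=110: * * * *
r7=111: ********
r8=1000: *       *
r9=1001: **      **
r10=1010: * *     * *
r11=1011: ****    ****
r12=1100: *   *   *   *
r13=1101: **  **  **  **
r14=1110: * * * * * * * *
r15=1111: ****************
r16=10000: *               *
r17=10001: **              **
r18=10010: * *             * *
r19=10011: ****            ****
r20=10100: *   *           *   *
r21=10101: **  **          **  **
r22=10110: * * * *         * * * *

Answer: *
**
* *
****
*   *
**  **
* * * *
********
*       *
**      **
* *     * *
****    ****
*   *   *   *
**  **  **  **
* * * * * * * *
****************
*               *
**              **
* *             * *
****            ****
*   *           *   *
**  **          **  **
* * * *         * * * *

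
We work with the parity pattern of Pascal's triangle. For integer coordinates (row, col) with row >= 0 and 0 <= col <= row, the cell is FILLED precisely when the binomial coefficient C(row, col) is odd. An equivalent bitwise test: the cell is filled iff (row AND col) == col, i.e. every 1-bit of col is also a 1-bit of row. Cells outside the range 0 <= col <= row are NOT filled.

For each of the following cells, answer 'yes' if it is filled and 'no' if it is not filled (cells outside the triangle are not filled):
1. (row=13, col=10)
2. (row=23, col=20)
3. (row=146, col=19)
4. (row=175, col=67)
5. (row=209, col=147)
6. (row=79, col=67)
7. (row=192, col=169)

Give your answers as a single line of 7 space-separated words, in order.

Answer: no yes no no no yes no

Derivation:
(13,10): row=0b1101, col=0b1010, row AND col = 0b1000 = 8; 8 != 10 -> empty
(23,20): row=0b10111, col=0b10100, row AND col = 0b10100 = 20; 20 == 20 -> filled
(146,19): row=0b10010010, col=0b10011, row AND col = 0b10010 = 18; 18 != 19 -> empty
(175,67): row=0b10101111, col=0b1000011, row AND col = 0b11 = 3; 3 != 67 -> empty
(209,147): row=0b11010001, col=0b10010011, row AND col = 0b10010001 = 145; 145 != 147 -> empty
(79,67): row=0b1001111, col=0b1000011, row AND col = 0b1000011 = 67; 67 == 67 -> filled
(192,169): row=0b11000000, col=0b10101001, row AND col = 0b10000000 = 128; 128 != 169 -> empty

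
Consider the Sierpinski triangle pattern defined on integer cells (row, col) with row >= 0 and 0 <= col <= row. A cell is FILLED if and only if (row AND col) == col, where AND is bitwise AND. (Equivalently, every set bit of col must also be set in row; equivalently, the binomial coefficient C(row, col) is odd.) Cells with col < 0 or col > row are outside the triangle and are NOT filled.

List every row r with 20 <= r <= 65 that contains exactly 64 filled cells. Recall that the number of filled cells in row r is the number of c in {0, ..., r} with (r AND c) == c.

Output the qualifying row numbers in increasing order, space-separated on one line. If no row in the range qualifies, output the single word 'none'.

Answer: 63

Derivation:
Row r has 2^popcount(r) filled cells, so we need popcount(r) = log2(64) = 6.
Scan r = 20..65 and keep those with exactly 6 one-bits:
r=20=10100 popcount=2 -> skip
r=21=10101 popcount=3 -> skip
r=22=10110 popcount=3 -> skip
r=23=10111 popcount=4 -> skip
r=24=11000 popcount=2 -> skip
r=25=11001 popcount=3 -> skip
r=26=11010 popcount=3 -> skip
r=27=11011 popcount=4 -> skip
r=28=11100 popcount=3 -> skip
r=29=11101 popcount=4 -> skip
r=30=11110 popcount=4 -> skip
r=31=11111 popcount=5 -> skip
r=32=100000 popcount=1 -> skip
r=33=100001 popcount=2 -> skip
r=34=100010 popcount=2 -> skip
r=35=100011 popcount=3 -> skip
r=36=100100 popcount=2 -> skip
r=37=100101 popcount=3 -> skip
r=38=100110 popcount=3 -> skip
r=39=100111 popcount=4 -> skip
r=40=101000 popcount=2 -> skip
r=41=101001 popcount=3 -> skip
r=42=101010 popcount=3 -> skip
r=43=101011 popcount=4 -> skip
r=44=101100 popcount=3 -> skip
r=45=101101 popcount=4 -> skip
r=46=101110 popcount=4 -> skip
r=47=101111 popcount=5 -> skip
r=48=110000 popcount=2 -> skip
r=49=110001 popcount=3 -> skip
r=50=110010 popcount=3 -> skip
r=51=110011 popcount=4 -> skip
r=52=110100 popcount=3 -> skip
r=53=110101 popcount=4 -> skip
r=54=110110 popcount=4 -> skip
r=55=110111 popcount=5 -> skip
r=56=111000 popcount=3 -> skip
r=57=111001 popcount=4 -> skip
r=58=111010 popcount=4 -> skip
r=59=111011 popcount=5 -> skip
r=60=111100 popcount=4 -> skip
r=61=111101 popcount=5 -> skip
r=62=111110 popcount=5 -> skip
r=63=111111 popcount=6 -> KEEP
r=64=1000000 popcount=1 -> skip
r=65=1000001 popcount=2 -> skip
Kept rows: 63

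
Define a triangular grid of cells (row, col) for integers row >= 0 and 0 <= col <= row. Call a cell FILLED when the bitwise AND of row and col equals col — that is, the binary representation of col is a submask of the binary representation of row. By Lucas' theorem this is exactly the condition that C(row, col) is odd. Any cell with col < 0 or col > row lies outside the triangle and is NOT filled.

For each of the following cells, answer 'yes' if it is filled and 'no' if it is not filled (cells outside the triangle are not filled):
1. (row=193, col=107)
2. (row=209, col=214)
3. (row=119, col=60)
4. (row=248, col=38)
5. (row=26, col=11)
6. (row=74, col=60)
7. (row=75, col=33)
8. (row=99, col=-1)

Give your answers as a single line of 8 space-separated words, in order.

(193,107): row=0b11000001, col=0b1101011, row AND col = 0b1000001 = 65; 65 != 107 -> empty
(209,214): col outside [0, 209] -> not filled
(119,60): row=0b1110111, col=0b111100, row AND col = 0b110100 = 52; 52 != 60 -> empty
(248,38): row=0b11111000, col=0b100110, row AND col = 0b100000 = 32; 32 != 38 -> empty
(26,11): row=0b11010, col=0b1011, row AND col = 0b1010 = 10; 10 != 11 -> empty
(74,60): row=0b1001010, col=0b111100, row AND col = 0b1000 = 8; 8 != 60 -> empty
(75,33): row=0b1001011, col=0b100001, row AND col = 0b1 = 1; 1 != 33 -> empty
(99,-1): col outside [0, 99] -> not filled

Answer: no no no no no no no no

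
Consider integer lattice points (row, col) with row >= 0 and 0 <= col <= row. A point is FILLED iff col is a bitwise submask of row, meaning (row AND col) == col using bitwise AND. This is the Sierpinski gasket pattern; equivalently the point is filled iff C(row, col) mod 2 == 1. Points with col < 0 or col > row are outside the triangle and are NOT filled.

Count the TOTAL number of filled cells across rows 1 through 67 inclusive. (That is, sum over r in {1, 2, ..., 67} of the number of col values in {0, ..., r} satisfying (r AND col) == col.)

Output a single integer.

Answer: 746

Derivation:
r1=1 pc1: +2 =2
r2=10 pc1: +2 =4
r3=11 pc2: +4 =8
r4=100 pc1: +2 =10
r5=101 pc2: +4 =14
r6=110 pc2: +4 =18
r7=111 pc3: +8 =26
r8=1000 pc1: +2 =28
r9=1001 pc2: +4 =32
r10=1010 pc2: +4 =36
r11=1011 pc3: +8 =44
r12=1100 pc2: +4 =48
r13=1101 pc3: +8 =56
r14=1110 pc3: +8 =64
r15=1111 pc4: +16 =80
r16=10000 pc1: +2 =82
r17=10001 pc2: +4 =86
r18=10010 pc2: +4 =90
r19=10011 pc3: +8 =98
r20=10100 pc2: +4 =102
r21=10101 pc3: +8 =110
r22=10110 pc3: +8 =118
r23=10111 pc4: +16 =134
r24=11000 pc2: +4 =138
r25=11001 pc3: +8 =146
r26=11010 pc3: +8 =154
r27=11011 pc4: +16 =170
r28=11100 pc3: +8 =178
r29=11101 pc4: +16 =194
r30=11110 pc4: +16 =210
r31=11111 pc5: +32 =242
r32=100000 pc1: +2 =244
r33=100001 pc2: +4 =248
r34=100010 pc2: +4 =252
r35=100011 pc3: +8 =260
r36=100100 pc2: +4 =264
r37=100101 pc3: +8 =272
r38=100110 pc3: +8 =280
r39=100111 pc4: +16 =296
r40=101000 pc2: +4 =300
r41=101001 pc3: +8 =308
r42=101010 pc3: +8 =316
r43=101011 pc4: +16 =332
r44=101100 pc3: +8 =340
r45=101101 pc4: +16 =356
r46=101110 pc4: +16 =372
r47=101111 pc5: +32 =404
r48=110000 pc2: +4 =408
r49=110001 pc3: +8 =416
r50=110010 pc3: +8 =424
r51=110011 pc4: +16 =440
r52=110100 pc3: +8 =448
r53=110101 pc4: +16 =464
r54=110110 pc4: +16 =480
r55=110111 pc5: +32 =512
r56=111000 pc3: +8 =520
r57=111001 pc4: +16 =536
r58=111010 pc4: +16 =552
r59=111011 pc5: +32 =584
r60=111100 pc4: +16 =600
r61=111101 pc5: +32 =632
r62=111110 pc5: +32 =664
r63=111111 pc6: +64 =728
r64=1000000 pc1: +2 =730
r65=1000001 pc2: +4 =734
r66=1000010 pc2: +4 =738
r67=1000011 pc3: +8 =746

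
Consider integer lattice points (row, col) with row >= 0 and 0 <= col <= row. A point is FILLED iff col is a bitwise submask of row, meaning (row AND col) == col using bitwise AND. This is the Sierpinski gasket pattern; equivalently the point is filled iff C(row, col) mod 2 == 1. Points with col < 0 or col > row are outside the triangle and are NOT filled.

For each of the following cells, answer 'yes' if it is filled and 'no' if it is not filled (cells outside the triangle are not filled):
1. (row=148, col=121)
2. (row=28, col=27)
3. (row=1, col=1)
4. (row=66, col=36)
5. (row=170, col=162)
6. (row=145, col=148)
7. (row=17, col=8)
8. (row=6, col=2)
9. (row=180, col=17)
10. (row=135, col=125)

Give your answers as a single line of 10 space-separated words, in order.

Answer: no no yes no yes no no yes no no

Derivation:
(148,121): row=0b10010100, col=0b1111001, row AND col = 0b10000 = 16; 16 != 121 -> empty
(28,27): row=0b11100, col=0b11011, row AND col = 0b11000 = 24; 24 != 27 -> empty
(1,1): row=0b1, col=0b1, row AND col = 0b1 = 1; 1 == 1 -> filled
(66,36): row=0b1000010, col=0b100100, row AND col = 0b0 = 0; 0 != 36 -> empty
(170,162): row=0b10101010, col=0b10100010, row AND col = 0b10100010 = 162; 162 == 162 -> filled
(145,148): col outside [0, 145] -> not filled
(17,8): row=0b10001, col=0b1000, row AND col = 0b0 = 0; 0 != 8 -> empty
(6,2): row=0b110, col=0b10, row AND col = 0b10 = 2; 2 == 2 -> filled
(180,17): row=0b10110100, col=0b10001, row AND col = 0b10000 = 16; 16 != 17 -> empty
(135,125): row=0b10000111, col=0b1111101, row AND col = 0b101 = 5; 5 != 125 -> empty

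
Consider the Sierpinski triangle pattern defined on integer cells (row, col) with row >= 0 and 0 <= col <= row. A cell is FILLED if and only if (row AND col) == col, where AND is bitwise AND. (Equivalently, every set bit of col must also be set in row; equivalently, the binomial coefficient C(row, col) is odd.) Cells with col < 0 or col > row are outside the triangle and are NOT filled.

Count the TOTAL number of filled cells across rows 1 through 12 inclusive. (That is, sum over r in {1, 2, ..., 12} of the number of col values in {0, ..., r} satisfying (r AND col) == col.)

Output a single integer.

r1=1 pc1: +2 =2
r2=10 pc1: +2 =4
r3=11 pc2: +4 =8
r4=100 pc1: +2 =10
r5=101 pc2: +4 =14
r6=110 pc2: +4 =18
r7=111 pc3: +8 =26
r8=1000 pc1: +2 =28
r9=1001 pc2: +4 =32
r10=1010 pc2: +4 =36
r11=1011 pc3: +8 =44
r12=1100 pc2: +4 =48

Answer: 48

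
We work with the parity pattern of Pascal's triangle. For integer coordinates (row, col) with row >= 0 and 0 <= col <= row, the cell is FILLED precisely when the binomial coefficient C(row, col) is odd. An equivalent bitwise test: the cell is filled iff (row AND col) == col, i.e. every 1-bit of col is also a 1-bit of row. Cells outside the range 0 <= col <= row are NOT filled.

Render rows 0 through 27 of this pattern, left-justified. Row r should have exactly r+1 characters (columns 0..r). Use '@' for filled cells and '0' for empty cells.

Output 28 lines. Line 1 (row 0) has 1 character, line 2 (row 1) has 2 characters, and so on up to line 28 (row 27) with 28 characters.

Answer: @
@@
@0@
@@@@
@000@
@@00@@
@0@0@0@
@@@@@@@@
@0000000@
@@000000@@
@0@00000@0@
@@@@0000@@@@
@000@000@000@
@@00@@00@@00@@
@0@0@0@0@0@0@0@
@@@@@@@@@@@@@@@@
@000000000000000@
@@00000000000000@@
@0@0000000000000@0@
@@@@000000000000@@@@
@000@00000000000@000@
@@00@@0000000000@@00@@
@0@0@0@000000000@0@0@0@
@@@@@@@@00000000@@@@@@@@
@0000000@0000000@0000000@
@@000000@@000000@@000000@@
@0@00000@0@00000@0@00000@0@
@@@@0000@@@@0000@@@@0000@@@@

Derivation:
r0=0: @
r1=1: @@
r2=10: @0@
r3=11: @@@@
r4=100: @000@
r5=101: @@00@@
r6=110: @0@0@0@
r7=111: @@@@@@@@
r8=1000: @0000000@
r9=1001: @@000000@@
r10=1010: @0@00000@0@
r11=1011: @@@@0000@@@@
r12=1100: @000@000@000@
r13=1101: @@00@@00@@00@@
r14=1110: @0@0@0@0@0@0@0@
r15=1111: @@@@@@@@@@@@@@@@
r16=10000: @000000000000000@
r17=10001: @@00000000000000@@
r18=10010: @0@0000000000000@0@
r19=10011: @@@@000000000000@@@@
r20=10100: @000@00000000000@000@
r21=10101: @@00@@0000000000@@00@@
r22=10110: @0@0@0@000000000@0@0@0@
r23=10111: @@@@@@@@00000000@@@@@@@@
r24=11000: @0000000@0000000@0000000@
r25=11001: @@000000@@000000@@000000@@
r26=11010: @0@00000@0@00000@0@00000@0@
r27=11011: @@@@0000@@@@0000@@@@0000@@@@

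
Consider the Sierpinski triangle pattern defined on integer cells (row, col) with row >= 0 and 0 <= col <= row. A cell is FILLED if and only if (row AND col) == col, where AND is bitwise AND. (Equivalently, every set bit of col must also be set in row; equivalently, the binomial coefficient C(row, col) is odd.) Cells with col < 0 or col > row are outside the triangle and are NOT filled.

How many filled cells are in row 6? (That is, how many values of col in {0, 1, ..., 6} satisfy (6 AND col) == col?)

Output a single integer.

Answer: 4

Derivation:
6 in binary = 110
popcount(6) = number of 1-bits in 110 = 2
A col c satisfies (6 AND c) == c iff every set bit of c is also set in 6; each of the 2 set bits of 6 can independently be on or off in c.
count = 2^2 = 4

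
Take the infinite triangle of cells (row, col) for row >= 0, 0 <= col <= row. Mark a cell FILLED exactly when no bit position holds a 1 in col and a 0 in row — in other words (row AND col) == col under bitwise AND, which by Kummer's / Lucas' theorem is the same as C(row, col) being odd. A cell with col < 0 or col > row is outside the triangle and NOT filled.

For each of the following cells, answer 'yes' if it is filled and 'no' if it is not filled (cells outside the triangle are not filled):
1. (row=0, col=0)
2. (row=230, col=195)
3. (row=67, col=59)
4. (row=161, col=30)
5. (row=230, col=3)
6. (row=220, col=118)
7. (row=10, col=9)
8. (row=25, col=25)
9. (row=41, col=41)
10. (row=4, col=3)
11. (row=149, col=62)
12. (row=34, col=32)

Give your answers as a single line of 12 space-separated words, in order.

Answer: yes no no no no no no yes yes no no yes

Derivation:
(0,0): row=0b0, col=0b0, row AND col = 0b0 = 0; 0 == 0 -> filled
(230,195): row=0b11100110, col=0b11000011, row AND col = 0b11000010 = 194; 194 != 195 -> empty
(67,59): row=0b1000011, col=0b111011, row AND col = 0b11 = 3; 3 != 59 -> empty
(161,30): row=0b10100001, col=0b11110, row AND col = 0b0 = 0; 0 != 30 -> empty
(230,3): row=0b11100110, col=0b11, row AND col = 0b10 = 2; 2 != 3 -> empty
(220,118): row=0b11011100, col=0b1110110, row AND col = 0b1010100 = 84; 84 != 118 -> empty
(10,9): row=0b1010, col=0b1001, row AND col = 0b1000 = 8; 8 != 9 -> empty
(25,25): row=0b11001, col=0b11001, row AND col = 0b11001 = 25; 25 == 25 -> filled
(41,41): row=0b101001, col=0b101001, row AND col = 0b101001 = 41; 41 == 41 -> filled
(4,3): row=0b100, col=0b11, row AND col = 0b0 = 0; 0 != 3 -> empty
(149,62): row=0b10010101, col=0b111110, row AND col = 0b10100 = 20; 20 != 62 -> empty
(34,32): row=0b100010, col=0b100000, row AND col = 0b100000 = 32; 32 == 32 -> filled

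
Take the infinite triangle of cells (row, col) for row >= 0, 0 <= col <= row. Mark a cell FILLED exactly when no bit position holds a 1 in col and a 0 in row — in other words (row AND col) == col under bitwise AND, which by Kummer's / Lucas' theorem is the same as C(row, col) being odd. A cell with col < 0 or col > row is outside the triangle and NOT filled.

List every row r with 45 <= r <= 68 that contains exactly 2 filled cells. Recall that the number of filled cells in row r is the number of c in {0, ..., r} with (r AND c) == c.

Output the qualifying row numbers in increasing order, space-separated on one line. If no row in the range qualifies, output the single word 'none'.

Row r has 2^popcount(r) filled cells, so we need popcount(r) = log2(2) = 1.
Scan r = 45..68 and keep those with exactly 1 one-bits:
r=45=101101 popcount=4 -> skip
r=46=101110 popcount=4 -> skip
r=47=101111 popcount=5 -> skip
r=48=110000 popcount=2 -> skip
r=49=110001 popcount=3 -> skip
r=50=110010 popcount=3 -> skip
r=51=110011 popcount=4 -> skip
r=52=110100 popcount=3 -> skip
r=53=110101 popcount=4 -> skip
r=54=110110 popcount=4 -> skip
r=55=110111 popcount=5 -> skip
r=56=111000 popcount=3 -> skip
r=57=111001 popcount=4 -> skip
r=58=111010 popcount=4 -> skip
r=59=111011 popcount=5 -> skip
r=60=111100 popcount=4 -> skip
r=61=111101 popcount=5 -> skip
r=62=111110 popcount=5 -> skip
r=63=111111 popcount=6 -> skip
r=64=1000000 popcount=1 -> KEEP
r=65=1000001 popcount=2 -> skip
r=66=1000010 popcount=2 -> skip
r=67=1000011 popcount=3 -> skip
r=68=1000100 popcount=2 -> skip
Kept rows: 64

Answer: 64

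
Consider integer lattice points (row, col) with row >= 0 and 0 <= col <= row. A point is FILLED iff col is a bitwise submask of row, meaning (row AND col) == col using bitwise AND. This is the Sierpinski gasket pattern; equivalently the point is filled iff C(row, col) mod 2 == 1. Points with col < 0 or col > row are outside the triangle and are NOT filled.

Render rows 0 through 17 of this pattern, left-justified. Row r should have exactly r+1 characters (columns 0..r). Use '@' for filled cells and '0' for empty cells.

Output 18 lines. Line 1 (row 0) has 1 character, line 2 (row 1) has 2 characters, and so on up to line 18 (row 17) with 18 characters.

r0=0: @
r1=1: @@
r2=10: @0@
r3=11: @@@@
r4=100: @000@
r5=101: @@00@@
r6=110: @0@0@0@
r7=111: @@@@@@@@
r8=1000: @0000000@
r9=1001: @@000000@@
r10=1010: @0@00000@0@
r11=1011: @@@@0000@@@@
r12=1100: @000@000@000@
r13=1101: @@00@@00@@00@@
r14=1110: @0@0@0@0@0@0@0@
r15=1111: @@@@@@@@@@@@@@@@
r16=10000: @000000000000000@
r17=10001: @@00000000000000@@

Answer: @
@@
@0@
@@@@
@000@
@@00@@
@0@0@0@
@@@@@@@@
@0000000@
@@000000@@
@0@00000@0@
@@@@0000@@@@
@000@000@000@
@@00@@00@@00@@
@0@0@0@0@0@0@0@
@@@@@@@@@@@@@@@@
@000000000000000@
@@00000000000000@@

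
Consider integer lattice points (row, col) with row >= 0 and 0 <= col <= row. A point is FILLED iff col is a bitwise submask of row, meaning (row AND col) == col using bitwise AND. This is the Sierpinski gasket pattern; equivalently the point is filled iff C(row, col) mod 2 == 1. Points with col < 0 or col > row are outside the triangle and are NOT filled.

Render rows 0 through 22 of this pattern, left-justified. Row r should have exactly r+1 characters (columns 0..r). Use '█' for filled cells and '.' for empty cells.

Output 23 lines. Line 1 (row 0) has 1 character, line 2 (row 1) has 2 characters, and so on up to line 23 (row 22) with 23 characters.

Answer: █
██
█.█
████
█...█
██..██
█.█.█.█
████████
█.......█
██......██
█.█.....█.█
████....████
█...█...█...█
██..██..██..██
█.█.█.█.█.█.█.█
████████████████
█...............█
██..............██
█.█.............█.█
████............████
█...█...........█...█
██..██..........██..██
█.█.█.█.........█.█.█.█

Derivation:
r0=0: █
r1=1: ██
r2=10: █.█
r3=11: ████
r4=100: █...█
r5=101: ██..██
r6=110: █.█.█.█
r7=111: ████████
r8=1000: █.......█
r9=1001: ██......██
r10=1010: █.█.....█.█
r11=1011: ████....████
r12=1100: █...█...█...█
r13=1101: ██..██..██..██
r14=1110: █.█.█.█.█.█.█.█
r15=1111: ████████████████
r16=10000: █...............█
r17=10001: ██..............██
r18=10010: █.█.............█.█
r19=10011: ████............████
r20=10100: █...█...........█...█
r21=10101: ██..██..........██..██
r22=10110: █.█.█.█.........█.█.█.█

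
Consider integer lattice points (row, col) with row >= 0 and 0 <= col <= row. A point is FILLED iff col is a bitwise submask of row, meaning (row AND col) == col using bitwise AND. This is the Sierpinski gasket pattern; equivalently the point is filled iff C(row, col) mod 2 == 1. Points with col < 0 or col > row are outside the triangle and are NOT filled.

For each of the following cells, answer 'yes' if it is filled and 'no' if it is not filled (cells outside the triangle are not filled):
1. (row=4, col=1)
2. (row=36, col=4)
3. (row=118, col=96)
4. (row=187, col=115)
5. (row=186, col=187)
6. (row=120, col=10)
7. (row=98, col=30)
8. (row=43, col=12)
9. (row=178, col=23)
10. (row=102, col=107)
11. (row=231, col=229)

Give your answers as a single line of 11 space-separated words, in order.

(4,1): row=0b100, col=0b1, row AND col = 0b0 = 0; 0 != 1 -> empty
(36,4): row=0b100100, col=0b100, row AND col = 0b100 = 4; 4 == 4 -> filled
(118,96): row=0b1110110, col=0b1100000, row AND col = 0b1100000 = 96; 96 == 96 -> filled
(187,115): row=0b10111011, col=0b1110011, row AND col = 0b110011 = 51; 51 != 115 -> empty
(186,187): col outside [0, 186] -> not filled
(120,10): row=0b1111000, col=0b1010, row AND col = 0b1000 = 8; 8 != 10 -> empty
(98,30): row=0b1100010, col=0b11110, row AND col = 0b10 = 2; 2 != 30 -> empty
(43,12): row=0b101011, col=0b1100, row AND col = 0b1000 = 8; 8 != 12 -> empty
(178,23): row=0b10110010, col=0b10111, row AND col = 0b10010 = 18; 18 != 23 -> empty
(102,107): col outside [0, 102] -> not filled
(231,229): row=0b11100111, col=0b11100101, row AND col = 0b11100101 = 229; 229 == 229 -> filled

Answer: no yes yes no no no no no no no yes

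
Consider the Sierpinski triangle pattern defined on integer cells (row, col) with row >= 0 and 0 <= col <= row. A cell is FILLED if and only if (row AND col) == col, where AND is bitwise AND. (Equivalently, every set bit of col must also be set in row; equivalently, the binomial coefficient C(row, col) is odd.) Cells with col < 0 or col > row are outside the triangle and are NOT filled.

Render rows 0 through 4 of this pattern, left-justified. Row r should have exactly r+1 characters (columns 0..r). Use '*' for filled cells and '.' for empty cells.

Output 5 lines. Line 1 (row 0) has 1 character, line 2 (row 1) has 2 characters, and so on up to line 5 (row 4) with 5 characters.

r0=0: *
r1=1: **
r2=10: *.*
r3=11: ****
r4=100: *...*

Answer: *
**
*.*
****
*...*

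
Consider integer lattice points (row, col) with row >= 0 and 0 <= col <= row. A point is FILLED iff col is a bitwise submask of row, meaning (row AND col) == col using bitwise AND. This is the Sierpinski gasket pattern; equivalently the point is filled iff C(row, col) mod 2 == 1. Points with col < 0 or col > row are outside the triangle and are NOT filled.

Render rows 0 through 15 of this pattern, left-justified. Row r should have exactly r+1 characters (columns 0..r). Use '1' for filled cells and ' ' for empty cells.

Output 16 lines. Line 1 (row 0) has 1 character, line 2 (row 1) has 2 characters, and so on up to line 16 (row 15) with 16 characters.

r0=0: 1
r1=1: 11
r2=10: 1 1
r3=11: 1111
r4=100: 1   1
r5=101: 11  11
r6=110: 1 1 1 1
r7=111: 11111111
r8=1000: 1       1
r9=1001: 11      11
r10=1010: 1 1     1 1
r11=1011: 1111    1111
r12=1100: 1   1   1   1
r13=1101: 11  11  11  11
r14=1110: 1 1 1 1 1 1 1 1
r15=1111: 1111111111111111

Answer: 1
11
1 1
1111
1   1
11  11
1 1 1 1
11111111
1       1
11      11
1 1     1 1
1111    1111
1   1   1   1
11  11  11  11
1 1 1 1 1 1 1 1
1111111111111111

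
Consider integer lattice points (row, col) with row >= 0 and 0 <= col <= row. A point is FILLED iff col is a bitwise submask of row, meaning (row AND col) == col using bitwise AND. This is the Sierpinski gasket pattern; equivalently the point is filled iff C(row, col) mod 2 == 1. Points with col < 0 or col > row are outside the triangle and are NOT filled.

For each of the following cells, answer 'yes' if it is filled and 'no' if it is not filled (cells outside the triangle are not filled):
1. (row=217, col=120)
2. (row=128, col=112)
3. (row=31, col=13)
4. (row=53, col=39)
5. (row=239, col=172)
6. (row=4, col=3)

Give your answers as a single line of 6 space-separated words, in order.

(217,120): row=0b11011001, col=0b1111000, row AND col = 0b1011000 = 88; 88 != 120 -> empty
(128,112): row=0b10000000, col=0b1110000, row AND col = 0b0 = 0; 0 != 112 -> empty
(31,13): row=0b11111, col=0b1101, row AND col = 0b1101 = 13; 13 == 13 -> filled
(53,39): row=0b110101, col=0b100111, row AND col = 0b100101 = 37; 37 != 39 -> empty
(239,172): row=0b11101111, col=0b10101100, row AND col = 0b10101100 = 172; 172 == 172 -> filled
(4,3): row=0b100, col=0b11, row AND col = 0b0 = 0; 0 != 3 -> empty

Answer: no no yes no yes no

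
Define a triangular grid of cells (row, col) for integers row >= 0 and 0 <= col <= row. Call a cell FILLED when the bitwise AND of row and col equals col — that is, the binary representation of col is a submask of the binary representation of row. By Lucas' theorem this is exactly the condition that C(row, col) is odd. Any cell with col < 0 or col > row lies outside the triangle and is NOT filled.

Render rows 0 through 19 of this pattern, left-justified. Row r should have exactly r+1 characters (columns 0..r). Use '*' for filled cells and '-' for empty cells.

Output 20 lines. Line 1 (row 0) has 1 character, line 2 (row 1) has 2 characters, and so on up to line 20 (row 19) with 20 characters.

Answer: *
**
*-*
****
*---*
**--**
*-*-*-*
********
*-------*
**------**
*-*-----*-*
****----****
*---*---*---*
**--**--**--**
*-*-*-*-*-*-*-*
****************
*---------------*
**--------------**
*-*-------------*-*
****------------****

Derivation:
r0=0: *
r1=1: **
r2=10: *-*
r3=11: ****
r4=100: *---*
r5=101: **--**
r6=110: *-*-*-*
r7=111: ********
r8=1000: *-------*
r9=1001: **------**
r10=1010: *-*-----*-*
r11=1011: ****----****
r12=1100: *---*---*---*
r13=1101: **--**--**--**
r14=1110: *-*-*-*-*-*-*-*
r15=1111: ****************
r16=10000: *---------------*
r17=10001: **--------------**
r18=10010: *-*-------------*-*
r19=10011: ****------------****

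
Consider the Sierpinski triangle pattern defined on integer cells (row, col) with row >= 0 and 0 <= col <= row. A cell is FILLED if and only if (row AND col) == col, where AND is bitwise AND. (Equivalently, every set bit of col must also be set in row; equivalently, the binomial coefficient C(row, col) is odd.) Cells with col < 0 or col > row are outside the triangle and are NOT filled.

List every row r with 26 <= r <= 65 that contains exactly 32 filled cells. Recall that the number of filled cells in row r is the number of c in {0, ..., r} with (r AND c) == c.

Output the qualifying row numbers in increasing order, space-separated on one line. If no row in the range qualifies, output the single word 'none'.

Answer: 31 47 55 59 61 62

Derivation:
Row r has 2^popcount(r) filled cells, so we need popcount(r) = log2(32) = 5.
Scan r = 26..65 and keep those with exactly 5 one-bits:
r=26=11010 popcount=3 -> skip
r=27=11011 popcount=4 -> skip
r=28=11100 popcount=3 -> skip
r=29=11101 popcount=4 -> skip
r=30=11110 popcount=4 -> skip
r=31=11111 popcount=5 -> KEEP
r=32=100000 popcount=1 -> skip
r=33=100001 popcount=2 -> skip
r=34=100010 popcount=2 -> skip
r=35=100011 popcount=3 -> skip
r=36=100100 popcount=2 -> skip
r=37=100101 popcount=3 -> skip
r=38=100110 popcount=3 -> skip
r=39=100111 popcount=4 -> skip
r=40=101000 popcount=2 -> skip
r=41=101001 popcount=3 -> skip
r=42=101010 popcount=3 -> skip
r=43=101011 popcount=4 -> skip
r=44=101100 popcount=3 -> skip
r=45=101101 popcount=4 -> skip
r=46=101110 popcount=4 -> skip
r=47=101111 popcount=5 -> KEEP
r=48=110000 popcount=2 -> skip
r=49=110001 popcount=3 -> skip
r=50=110010 popcount=3 -> skip
r=51=110011 popcount=4 -> skip
r=52=110100 popcount=3 -> skip
r=53=110101 popcount=4 -> skip
r=54=110110 popcount=4 -> skip
r=55=110111 popcount=5 -> KEEP
r=56=111000 popcount=3 -> skip
r=57=111001 popcount=4 -> skip
r=58=111010 popcount=4 -> skip
r=59=111011 popcount=5 -> KEEP
r=60=111100 popcount=4 -> skip
r=61=111101 popcount=5 -> KEEP
r=62=111110 popcount=5 -> KEEP
r=63=111111 popcount=6 -> skip
r=64=1000000 popcount=1 -> skip
r=65=1000001 popcount=2 -> skip
Kept rows: 31 47 55 59 61 62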